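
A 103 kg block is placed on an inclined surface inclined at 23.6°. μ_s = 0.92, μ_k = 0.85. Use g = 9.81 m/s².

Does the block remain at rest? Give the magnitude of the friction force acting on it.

N = m g cos θ = 926 N.
Down-slope weight component: m g sin θ = 405 N.
μ_s N = 852 N.
405 ≤ 852 N, so it stays put; friction = 405 N.

f ≈ 405 N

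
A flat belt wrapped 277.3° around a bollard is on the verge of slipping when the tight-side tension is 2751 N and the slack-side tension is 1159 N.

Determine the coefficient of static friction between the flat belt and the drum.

T₂/T₁ = e^{μβ} → μ = ln(T₂/T₁)/β.
β = 277.3° = 4.84 rad.
μ = ln(2751/1159)/4.84 = ln(2.374)/4.84 = 0.179.

μ ≈ 0.179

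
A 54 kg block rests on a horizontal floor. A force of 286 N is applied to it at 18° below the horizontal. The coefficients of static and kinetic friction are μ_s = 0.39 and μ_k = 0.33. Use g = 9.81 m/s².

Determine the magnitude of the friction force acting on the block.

N = m g + P sin α = 529.7 + 286×sin 18° = 618.1 N.
Horizontally, friction must balance P cos α = 272 N.
The static-friction limit is μ_s N = 241.1 N.
272 > 241.1 N → the block slides; f = μ_k N = 0.33×618.1 = 204 N.

f ≈ 204 N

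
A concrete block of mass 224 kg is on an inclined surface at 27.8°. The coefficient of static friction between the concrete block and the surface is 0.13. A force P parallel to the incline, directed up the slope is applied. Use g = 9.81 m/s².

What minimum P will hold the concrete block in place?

The concrete block tends to slide down (tan θ > μ_s), so at the point of impending slip friction acts up-slope at its limit: f = μ_s N.
P is parallel to the surface, so N = m g cos θ = 1940 N.
Along the incline: P + μ_s N = m g sin θ, so P = 1020 − 0.13×1940 = 772 N.

P_min ≈ 772 N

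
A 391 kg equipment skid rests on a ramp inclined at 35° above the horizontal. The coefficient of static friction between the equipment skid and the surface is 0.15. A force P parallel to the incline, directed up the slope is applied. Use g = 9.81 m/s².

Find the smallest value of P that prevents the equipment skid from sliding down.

P_min ≈ 1730 N

The equipment skid tends to slide down (tan θ > μ_s), so at the point of impending slip friction acts up-slope at its limit: f = μ_s N.
P is parallel to the surface, so N = m g cos θ = 3140 N.
Along the incline: P + μ_s N = m g sin θ, so P = 2200 − 0.15×3140 = 1730 N.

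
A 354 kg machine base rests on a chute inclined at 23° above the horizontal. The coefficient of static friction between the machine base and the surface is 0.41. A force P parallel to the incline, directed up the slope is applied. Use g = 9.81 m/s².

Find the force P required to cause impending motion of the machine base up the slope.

At impending motion up the slope, friction acts down-slope at its limit: f = μ_s N.
P is parallel to the surface, so N = m g cos θ = 3200 N.
Along the incline: P = m g sin θ + μ_s N = 1360 + 0.41×3200 = 2670 N.

P ≈ 2670 N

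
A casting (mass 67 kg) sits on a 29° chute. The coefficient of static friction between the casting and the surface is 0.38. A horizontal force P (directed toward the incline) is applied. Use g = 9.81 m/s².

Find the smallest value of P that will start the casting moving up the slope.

At impending motion up the slope, friction acts down-slope at its limit: f = μ_s N.
Perpendicular to the incline: N = m g cos θ + P sin θ.
Along the incline: P cos θ = m g sin θ + μ_s N = m g sin θ + μ_s (m g cos θ + P sin θ).
Solving, P (cos θ − μ_s sin θ) = m g (sin θ + μ_s cos θ), so P = 67×9.81×(sin 29° + 0.38 cos 29°)/(cos 29° − 0.38 sin 29°) = 657×0.8172/0.6904 = 778 N.

P ≈ 778 N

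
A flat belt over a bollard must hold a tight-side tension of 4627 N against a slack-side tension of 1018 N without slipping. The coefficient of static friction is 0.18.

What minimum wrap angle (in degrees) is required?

β_min ≈ 482°

T₂/T₁ = e^{μβ} → β = ln(T₂/T₁)/μ.
β = ln(4627/1018)/0.18 = 1.514/0.18 = 8.411 rad.
In degrees: β = 8.411 × 180/π = 482°.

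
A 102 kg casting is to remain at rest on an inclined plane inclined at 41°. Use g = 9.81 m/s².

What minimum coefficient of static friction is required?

At the slip threshold m g sin θ = μ_s m g cos θ, so μ_s,min = tan θ.
μ_s,min = tan 41° = 0.869.

μ_s,min ≈ 0.869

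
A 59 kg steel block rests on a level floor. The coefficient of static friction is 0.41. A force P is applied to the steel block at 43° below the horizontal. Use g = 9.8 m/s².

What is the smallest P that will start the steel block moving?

P ≈ 525 N

N = m g + P sin α (the push presses the steel block into the level floor).
At impending slip, P cos α = μ_s N = μ_s (m g + P sin α).
Solving: P (cos α − μ_s sin α) = μ_s m g → P = 0.41×578/(cos 43° − 0.41 sin 43°) = 237/0.4517 = 525 N.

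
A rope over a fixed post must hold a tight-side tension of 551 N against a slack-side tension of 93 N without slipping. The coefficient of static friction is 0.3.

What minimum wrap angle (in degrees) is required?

T₂/T₁ = e^{μβ} → β = ln(T₂/T₁)/μ.
β = ln(551/93)/0.3 = 1.779/0.3 = 5.93 rad.
In degrees: β = 5.93 × 180/π = 340°.

β_min ≈ 340°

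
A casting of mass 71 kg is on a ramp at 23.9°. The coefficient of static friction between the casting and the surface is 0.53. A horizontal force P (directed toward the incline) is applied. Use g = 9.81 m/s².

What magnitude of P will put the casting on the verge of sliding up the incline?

At impending motion up the slope, friction acts down-slope at its limit: f = μ_s N.
Perpendicular to the incline: N = m g cos θ + P sin θ.
Along the incline: P cos θ = m g sin θ + μ_s N = m g sin θ + μ_s (m g cos θ + P sin θ).
Solving, P (cos θ − μ_s sin θ) = m g (sin θ + μ_s cos θ), so P = 71×9.81×(sin 23.9° + 0.53 cos 23.9°)/(cos 23.9° − 0.53 sin 23.9°) = 697×0.8897/0.6995 = 886 N.

P ≈ 886 N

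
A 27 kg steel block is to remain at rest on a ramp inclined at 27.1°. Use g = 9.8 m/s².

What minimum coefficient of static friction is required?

At the slip threshold m g sin θ = μ_s m g cos θ, so μ_s,min = tan θ.
μ_s,min = tan 27.1° = 0.512.

μ_s,min ≈ 0.512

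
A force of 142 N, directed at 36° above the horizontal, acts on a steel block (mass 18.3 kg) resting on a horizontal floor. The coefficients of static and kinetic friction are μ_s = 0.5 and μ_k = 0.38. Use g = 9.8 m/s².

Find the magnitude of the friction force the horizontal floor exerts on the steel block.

The vertical component of P reduces the normal force: N = m g − P sin α = 179.3 − 83.47 = 95.87 N.
Horizontally, friction must balance P cos α = 114.9 N.
μ_s N = 0.5 × 95.87 = 47.94 N.
114.9 > 47.94 N → the steel block slides; f = μ_k N = 0.38×95.87 = 36.4 N.

f ≈ 36.4 N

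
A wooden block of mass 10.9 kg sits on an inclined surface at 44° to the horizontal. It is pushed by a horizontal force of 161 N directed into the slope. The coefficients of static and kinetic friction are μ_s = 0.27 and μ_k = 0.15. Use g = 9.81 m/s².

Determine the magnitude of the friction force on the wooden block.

Normal direction: N = m g cos θ + P sin θ = 188.8 N.
Along the incline, the net driving force (taking up-slope positive) is P cos θ − m g sin θ = 115.8 − 74.28 = 41.53 N, so equilibrium requires friction f = -41.53 N (down-slope).
The limit of static friction is μ_s N = 50.96 N.
Since 41.53 N is within the 50.96 N limit, the wooden block stays put and friction is exactly 41.5 N.

f ≈ 41.5 N (down the incline)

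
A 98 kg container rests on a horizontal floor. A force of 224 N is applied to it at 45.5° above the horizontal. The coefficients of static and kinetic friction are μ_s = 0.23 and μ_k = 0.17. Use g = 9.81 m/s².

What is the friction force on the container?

Vertical equilibrium gives N = m g − P sin α = 801.6 N.
For equilibrium, f = P cos α = 224×cos 45.5° = 157 N.
μ_s N = 0.23 × 801.6 = 184.4 N.
157 ≤ 184.4 N → static; friction equals the required 157 N.

f ≈ 157 N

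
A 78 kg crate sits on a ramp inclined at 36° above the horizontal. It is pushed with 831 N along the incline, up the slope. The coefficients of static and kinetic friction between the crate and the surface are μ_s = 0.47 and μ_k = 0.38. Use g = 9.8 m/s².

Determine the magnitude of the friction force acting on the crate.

Perpendicular to the surface, N = m g cos θ = 78·9.8·cos 36° = 618.4 N.
For equilibrium along the incline the friction force must supply f = m g sin θ − P = 449.3 − 831 = -381.7 N (positive meaning up-slope).
Maximum static friction available: μ_s N = 0.47 × 618.4 = 290.7 N.
|-381.7| exceeds 290.7 N, so the crate slips up-slope; friction is kinetic, f = μ_k N = 0.38×618.4 = 235 N.

f ≈ 235 N (down the incline)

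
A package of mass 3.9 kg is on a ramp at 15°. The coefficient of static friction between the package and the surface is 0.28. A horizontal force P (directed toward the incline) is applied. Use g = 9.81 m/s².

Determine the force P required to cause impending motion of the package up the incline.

P ≈ 22.7 N

At impending motion up the slope, friction acts down-slope at its limit: f = μ_s N.
Perpendicular to the incline: N = m g cos θ + P sin θ.
Along the incline: P cos θ = m g sin θ + μ_s N = m g sin θ + μ_s (m g cos θ + P sin θ).
Solving, P (cos θ − μ_s sin θ) = m g (sin θ + μ_s cos θ), so P = 3.9×9.81×(sin 15° + 0.28 cos 15°)/(cos 15° − 0.28 sin 15°) = 38.3×0.5293/0.8935 = 22.7 N.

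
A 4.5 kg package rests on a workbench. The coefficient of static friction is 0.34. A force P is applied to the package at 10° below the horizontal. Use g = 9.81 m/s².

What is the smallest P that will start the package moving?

N = m g + P sin α (the push presses the package into the workbench).
At impending slip, P cos α = μ_s N = μ_s (m g + P sin α).
Solving: P (cos α − μ_s sin α) = μ_s m g → P = 0.34×44.1/(cos 10° − 0.34 sin 10°) = 15/0.9258 = 16.2 N.

P ≈ 16.2 N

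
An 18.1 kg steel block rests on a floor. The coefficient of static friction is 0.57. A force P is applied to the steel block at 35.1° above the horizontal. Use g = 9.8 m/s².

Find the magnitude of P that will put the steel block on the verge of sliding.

P ≈ 88.2 N

N = m g − P sin α (the pull lifts the steel block).
At impending slip, P cos α = μ_s N = μ_s (m g − P sin α).
Solving: P (cos α + μ_s sin α) = μ_s m g → P = 0.57×177/(cos 35.1° + 0.57 sin 35.1°) = 101/1.146 = 88.2 N.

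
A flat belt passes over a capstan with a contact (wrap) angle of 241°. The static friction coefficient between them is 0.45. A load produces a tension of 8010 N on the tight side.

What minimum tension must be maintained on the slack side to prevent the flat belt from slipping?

T_min ≈ 1210 N

Capstan equation at impending slip: T_tight/T_slack = e^{μβ}.
β = 241° = 4.206 rad; e^{μβ} = e^{0.45×4.206} = 6.638.
T_slack = T_tight / e^{μβ} = 8010 / 6.638 = 1210 N.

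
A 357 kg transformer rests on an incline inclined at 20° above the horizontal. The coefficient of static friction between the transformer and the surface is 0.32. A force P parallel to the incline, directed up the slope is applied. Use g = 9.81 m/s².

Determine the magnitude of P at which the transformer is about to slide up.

P ≈ 2250 N

At impending motion up the slope, friction acts down-slope at its limit: f = μ_s N.
P is parallel to the surface, so N = m g cos θ = 3290 N.
Along the incline: P = m g sin θ + μ_s N = 1200 + 0.32×3290 = 2250 N.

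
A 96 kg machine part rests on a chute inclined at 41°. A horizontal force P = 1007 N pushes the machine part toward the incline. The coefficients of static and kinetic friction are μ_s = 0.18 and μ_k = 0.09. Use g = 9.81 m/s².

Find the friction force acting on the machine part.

Resolve perpendicular to the incline: N = m g cos θ + P sin θ = 96×9.81×cos 41° + 1007×sin 41° = 1371 N.
Parallel to the incline: P cos θ − m g sin θ = 760 − 617.9 = 142.1 N; the friction needed to balance this is 142.1 N acting down the slope.
Maximum static friction: μ_s N = 0.18 × 1371 = 246.9 N.
|f_req| = 142.1 ≤ 246.9 N → the machine part is in equilibrium; friction equals the required value.

f ≈ 142 N (down the incline)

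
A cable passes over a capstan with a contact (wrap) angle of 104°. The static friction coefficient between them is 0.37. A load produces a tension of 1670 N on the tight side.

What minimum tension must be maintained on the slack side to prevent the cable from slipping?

Capstan equation at impending slip: T_tight/T_slack = e^{μβ}.
β = 104° = 1.815 rad; e^{μβ} = e^{0.37×1.815} = 1.957.
T_slack = T_tight / e^{μβ} = 1670 / 1.957 = 853 N.

T_min ≈ 853 N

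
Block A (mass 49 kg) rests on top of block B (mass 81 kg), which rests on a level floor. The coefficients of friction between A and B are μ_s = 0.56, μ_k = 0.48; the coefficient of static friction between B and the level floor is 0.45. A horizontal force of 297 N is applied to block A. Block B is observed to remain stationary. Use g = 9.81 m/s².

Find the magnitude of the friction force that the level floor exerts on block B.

Normal force at the A–B interface: N₁ = m_A g = 480.7 N.
Maximum static friction on A from B: μ_s N₁ = 0.56×480.7 = 269.2 N.
Since P = 297 N > 269.2 N, A slides on B; the A–B friction is kinetic: f₁ = μ_k N₁ = 0.48×480.7 = 231 N.
By Newton's third law B feels 231 N forward from A. With B stationary, the floor's static friction on B balances it: f₂ = 231 N (well within μ_s(m_A+m_B)g = 573.9 N).

f ≈ 231 N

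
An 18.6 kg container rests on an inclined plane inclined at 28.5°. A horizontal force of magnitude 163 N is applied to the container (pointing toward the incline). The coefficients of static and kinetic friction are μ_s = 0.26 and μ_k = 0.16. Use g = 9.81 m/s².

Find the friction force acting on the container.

f ≈ 56.2 N (down the incline)

The horizontal push has a component P sin θ into the surface, so N = m g cos θ + P sin θ = 160.4 + 77.78 = 238.1 N.
Along the incline, the net driving force (taking up-slope positive) is P cos θ − m g sin θ = 143.2 − 87.07 = 56.18 N, so equilibrium requires friction f = -56.18 N (down-slope).
The limit of static friction is μ_s N = 61.91 N.
Since 56.18 N is within the 61.91 N limit, the container stays put and friction is exactly 56.2 N.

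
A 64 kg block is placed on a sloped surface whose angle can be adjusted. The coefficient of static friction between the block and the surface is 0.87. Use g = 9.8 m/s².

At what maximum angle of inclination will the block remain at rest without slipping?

At the slip threshold, m g sin θ = μ_s · m g cos θ, so tan θ = μ_s.
θ_max = arctan(0.87) = 41°.

θ_max ≈ 41°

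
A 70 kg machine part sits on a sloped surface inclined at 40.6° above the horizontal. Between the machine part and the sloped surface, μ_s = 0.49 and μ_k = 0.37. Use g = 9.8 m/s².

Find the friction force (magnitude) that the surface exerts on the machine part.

f ≈ 193 N (up the incline)

The normal reaction is N = m g cos θ = 520.9 N.
Along the slope the weight component is m g sin θ = 446.4 N; friction must supply exactly this, acting up-slope.
The static-friction ceiling is μ_s N = 0.49 × 520.9 = 255.2 N.
Since |446.4| > 255.2 N, static friction cannot hold it; the machine part slides down the incline and kinetic friction applies: f = μ_k N = 0.37 × 520.9 = 193 N.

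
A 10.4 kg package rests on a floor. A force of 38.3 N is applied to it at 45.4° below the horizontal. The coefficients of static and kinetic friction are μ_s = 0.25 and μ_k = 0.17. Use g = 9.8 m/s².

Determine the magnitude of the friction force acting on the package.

N = m g + P sin α = 101.9 + 38.3×sin 45.4° = 129.2 N.
For equilibrium, f = P cos α = 38.3×cos 45.4° = 26.89 N.
The static-friction limit is μ_s N = 32.3 N.
Since 26.89 N does not exceed the limit, the package stays at rest and f = 26.9 N.

f ≈ 26.9 N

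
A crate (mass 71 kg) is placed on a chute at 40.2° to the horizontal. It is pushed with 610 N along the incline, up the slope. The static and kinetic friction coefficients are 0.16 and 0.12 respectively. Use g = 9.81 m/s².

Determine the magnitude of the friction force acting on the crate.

Normal force: N = m g cos θ = 71 × 9.81 × cos 40.2° = 532 N.
The friction needed for equilibrium is m g sin θ − P = 449.6 − 610 = -160.4 N, measured positive up-slope.
Static friction can supply at most μ_s N = 85.12 N.
|-160.4| exceeds 85.12 N, so the crate slips up-slope; friction is kinetic, f = μ_k N = 0.12×532 = 63.8 N.

f ≈ 63.8 N (down the incline)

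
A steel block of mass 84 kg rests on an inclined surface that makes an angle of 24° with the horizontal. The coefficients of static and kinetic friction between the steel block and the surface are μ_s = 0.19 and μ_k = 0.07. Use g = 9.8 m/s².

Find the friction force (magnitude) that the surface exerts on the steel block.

Normal force: N = m g cos θ = 84 × 9.8 × cos 24° = 752 N.
Along the slope the weight component is m g sin θ = 334.8 N; friction must supply exactly this, acting up-slope.
The static-friction ceiling is μ_s N = 0.19 × 752 = 142.9 N.
|334.8| exceeds 142.9 N, so the steel block slips down-slope; friction is kinetic, f = μ_k N = 0.07×752 = 52.6 N.

f ≈ 52.6 N (up the incline)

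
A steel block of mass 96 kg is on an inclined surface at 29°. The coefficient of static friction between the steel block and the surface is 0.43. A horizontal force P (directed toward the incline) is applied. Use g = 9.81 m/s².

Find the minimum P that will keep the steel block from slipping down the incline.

The steel block tends to slide down (tan θ > μ_s), so at the point of impending slip friction acts up-slope at its limit: f = μ_s N.
Perpendicular to the incline: N = m g cos θ + P sin θ.
Along the incline: P cos θ + μ_s N = m g sin θ, i.e. P cos θ + μ_s (m g cos θ + P sin θ) = m g sin θ.
Solving, P (cos θ + μ_s sin θ) = m g (sin θ − μ_s cos θ), so P = 942×0.1087/1.083 = 94.5 N.

P_min ≈ 94.5 N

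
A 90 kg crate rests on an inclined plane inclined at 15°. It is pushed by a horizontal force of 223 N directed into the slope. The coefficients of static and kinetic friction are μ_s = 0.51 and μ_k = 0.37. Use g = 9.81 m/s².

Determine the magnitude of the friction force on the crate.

Resolve perpendicular to the incline: N = m g cos θ + P sin θ = 90×9.81×cos 15° + 223×sin 15° = 910.5 N.
Along the incline, the net driving force (taking up-slope positive) is P cos θ − m g sin θ = 215.4 − 228.5 = -13.11 N, so equilibrium requires friction f = 13.11 N (up-slope).
Maximum static friction: μ_s N = 0.51 × 910.5 = 464.4 N.
|f_req| = 13.11 ≤ 464.4 N → the crate is in equilibrium; friction equals the required value.

f ≈ 13.1 N (up the incline)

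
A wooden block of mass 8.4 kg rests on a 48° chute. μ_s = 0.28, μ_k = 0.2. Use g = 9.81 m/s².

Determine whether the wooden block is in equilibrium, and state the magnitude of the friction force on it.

f ≈ 11 N

N = m g cos θ = 55.1 N.
Down-slope weight component: m g sin θ = 61.2 N.
μ_s N = 15.4 N.
61.2 > 15.4 N, so it slides; kinetic friction f = μ_k N = 0.2×55.1 = 11 N.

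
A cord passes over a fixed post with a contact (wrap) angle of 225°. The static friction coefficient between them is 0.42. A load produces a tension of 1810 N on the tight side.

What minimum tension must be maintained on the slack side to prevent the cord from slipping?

T_min ≈ 348 N

Capstan equation at impending slip: T_tight/T_slack = e^{μβ}.
β = 225° = 3.927 rad; e^{μβ} = e^{0.42×3.927} = 5.204.
T_slack = T_tight / e^{μβ} = 1810 / 5.204 = 348 N.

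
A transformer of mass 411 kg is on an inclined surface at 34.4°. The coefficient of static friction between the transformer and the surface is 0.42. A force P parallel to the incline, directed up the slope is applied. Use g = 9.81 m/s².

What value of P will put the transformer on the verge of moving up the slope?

At impending motion up the slope, friction acts down-slope at its limit: f = μ_s N.
P is parallel to the surface, so N = m g cos θ = 3330 N.
Along the incline: P = m g sin θ + μ_s N = 2280 + 0.42×3330 = 3680 N.

P ≈ 3680 N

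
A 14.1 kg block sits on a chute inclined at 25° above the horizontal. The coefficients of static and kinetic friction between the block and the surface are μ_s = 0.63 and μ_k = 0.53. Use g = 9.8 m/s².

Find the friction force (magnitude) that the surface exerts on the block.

The normal reaction is N = m g cos θ = 125.2 N.
Along the slope the weight component is m g sin θ = 58.4 N; friction must supply exactly this, acting up-slope.
Static friction can supply at most μ_s N = 78.9 N.
Since |58.4| ≤ 78.9 N, static friction is sufficient; f equals the required value, not μ_s N.

f ≈ 58.4 N (up the incline)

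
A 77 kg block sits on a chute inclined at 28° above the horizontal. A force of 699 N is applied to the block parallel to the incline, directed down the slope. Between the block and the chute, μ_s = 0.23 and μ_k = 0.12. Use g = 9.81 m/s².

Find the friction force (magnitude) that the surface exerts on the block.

f ≈ 80 N (up the incline)

Perpendicular to the surface, N = m g cos θ = 77·9.81·cos 28° = 667 N.
The friction needed for equilibrium is m g sin θ + P = 354.6 + 699 = 1054 N, measured positive up-slope.
The static-friction ceiling is μ_s N = 0.23 × 667 = 153.4 N.
|1054| exceeds 153.4 N, so the block slips down-slope; friction is kinetic, f = μ_k N = 0.12×667 = 80 N.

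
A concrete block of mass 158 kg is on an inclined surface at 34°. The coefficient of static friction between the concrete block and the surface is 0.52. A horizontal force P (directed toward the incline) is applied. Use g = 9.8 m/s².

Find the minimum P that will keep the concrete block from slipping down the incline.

P_min ≈ 177 N

The concrete block tends to slide down (tan θ > μ_s), so at the point of impending slip friction acts up-slope at its limit: f = μ_s N.
Perpendicular to the incline: N = m g cos θ + P sin θ.
Along the incline: P cos θ + μ_s N = m g sin θ, i.e. P cos θ + μ_s (m g cos θ + P sin θ) = m g sin θ.
Solving, P (cos θ + μ_s sin θ) = m g (sin θ − μ_s cos θ), so P = 1550×0.1281/1.12 = 177 N.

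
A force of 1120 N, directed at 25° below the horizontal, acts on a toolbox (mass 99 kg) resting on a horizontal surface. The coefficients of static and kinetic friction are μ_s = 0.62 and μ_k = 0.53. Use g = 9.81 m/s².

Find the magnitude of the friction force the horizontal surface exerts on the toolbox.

The vertical component of P adds to the normal force: N = m g + P sin α = 971.2 + 473.3 = 1445 N.
For equilibrium, f = P cos α = 1120×cos 25° = 1015 N.
The static-friction limit is μ_s N = 895.6 N.
The required friction exceeds μ_s N, so the toolbox moves and f = μ_k N = 766 N.

f ≈ 766 N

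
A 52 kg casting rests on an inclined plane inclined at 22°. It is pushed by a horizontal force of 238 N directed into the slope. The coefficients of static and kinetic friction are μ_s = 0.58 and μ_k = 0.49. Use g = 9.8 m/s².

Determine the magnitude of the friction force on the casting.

The horizontal push has a component P sin θ into the surface, so N = m g cos θ + P sin θ = 472.5 + 89.16 = 561.6 N.
Parallel to the incline: P cos θ − m g sin θ = 220.7 − 190.9 = 29.77 N; the friction needed to balance this is 29.77 N acting down the slope.
The limit of static friction is μ_s N = 325.8 N.
|f_req| = 29.77 ≤ 325.8 N → the casting is in equilibrium; friction equals the required value.

f ≈ 29.8 N (down the incline)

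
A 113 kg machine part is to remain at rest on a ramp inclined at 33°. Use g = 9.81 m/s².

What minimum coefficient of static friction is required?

μ_s,min ≈ 0.649

At the slip threshold m g sin θ = μ_s m g cos θ, so μ_s,min = tan θ.
μ_s,min = tan 33° = 0.649.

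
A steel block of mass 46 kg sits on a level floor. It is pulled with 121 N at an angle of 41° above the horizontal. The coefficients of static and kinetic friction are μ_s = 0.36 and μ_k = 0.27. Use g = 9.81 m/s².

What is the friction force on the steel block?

f ≈ 91.3 N

N = m g − P sin α = 451.3 − 121×sin 41° = 371.9 N.
For equilibrium, f = P cos α = 121×cos 41° = 91.32 N.
μ_s N = 0.36 × 371.9 = 133.9 N.
Since 91.32 N does not exceed the limit, the steel block stays at rest and f = 91.3 N.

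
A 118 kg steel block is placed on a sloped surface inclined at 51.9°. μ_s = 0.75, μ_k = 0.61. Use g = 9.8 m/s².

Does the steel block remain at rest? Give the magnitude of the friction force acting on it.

N = m g cos θ = 714 N.
Down-slope weight component: m g sin θ = 910 N.
μ_s N = 535 N.
910 > 535 N, so it slides; kinetic friction f = μ_k N = 0.61×714 = 435 N.

f ≈ 435 N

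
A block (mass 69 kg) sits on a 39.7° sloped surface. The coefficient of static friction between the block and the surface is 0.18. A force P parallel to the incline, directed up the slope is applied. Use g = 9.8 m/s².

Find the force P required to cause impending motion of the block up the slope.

P ≈ 526 N

At impending motion up the slope, friction acts down-slope at its limit: f = μ_s N.
P is parallel to the surface, so N = m g cos θ = 520 N.
Along the incline: P = m g sin θ + μ_s N = 432 + 0.18×520 = 526 N.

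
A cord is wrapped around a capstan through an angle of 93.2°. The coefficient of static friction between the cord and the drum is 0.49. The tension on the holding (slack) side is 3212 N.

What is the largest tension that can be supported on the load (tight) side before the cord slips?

T_max ≈ 7130 N

At impending slip the capstan equation gives T₂/T₁ = e^{μβ} with β in radians.
β = 93.2° × π/180 = 1.627 rad.
e^{μβ} = e^{0.49×1.627} = 2.219.
T₂ = T₁ · e^{μβ} = 3212 × 2.219 = 7130 N.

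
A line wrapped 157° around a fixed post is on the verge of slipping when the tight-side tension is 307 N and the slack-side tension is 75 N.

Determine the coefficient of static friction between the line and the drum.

T₂/T₁ = e^{μβ} → μ = ln(T₂/T₁)/β.
β = 157° = 2.74 rad.
μ = ln(307/75)/2.74 = ln(4.093)/2.74 = 0.514.

μ ≈ 0.514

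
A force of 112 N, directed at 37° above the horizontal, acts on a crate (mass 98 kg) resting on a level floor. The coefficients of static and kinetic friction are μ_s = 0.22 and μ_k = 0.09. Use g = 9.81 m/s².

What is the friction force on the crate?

Vertical equilibrium gives N = m g − P sin α = 894 N.
Horizontally, friction must balance P cos α = 89.45 N.
The static-friction limit is μ_s N = 196.7 N.
Since 89.45 N does not exceed the limit, the crate stays at rest and f = 89.4 N.

f ≈ 89.4 N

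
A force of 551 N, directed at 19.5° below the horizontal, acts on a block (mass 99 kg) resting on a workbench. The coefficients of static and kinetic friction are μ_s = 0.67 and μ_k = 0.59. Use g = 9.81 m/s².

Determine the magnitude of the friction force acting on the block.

f ≈ 519 N

Vertical equilibrium gives N = m g + P sin α = 1155 N.
For equilibrium, f = P cos α = 551×cos 19.5° = 519.4 N.
μ_s N = 0.67 × 1155 = 773.9 N.
519.4 ≤ 773.9 N → static; friction equals the required 519 N.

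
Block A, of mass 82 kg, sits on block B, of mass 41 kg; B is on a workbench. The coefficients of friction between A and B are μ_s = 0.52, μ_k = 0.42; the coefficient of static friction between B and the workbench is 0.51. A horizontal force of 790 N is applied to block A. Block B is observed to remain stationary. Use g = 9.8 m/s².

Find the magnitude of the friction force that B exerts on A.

f ≈ 338 N

Between the blocks, N₁ = m_A g = 803.6 N.
Maximum static friction on A from B: μ_s N₁ = 0.52×803.6 = 417.9 N.
Since P = 790 N > 417.9 N, A slides on B; the A–B friction is kinetic: f₁ = μ_k N₁ = 0.42×803.6 = 338 N.
By Newton's third law B feels 338 N forward from A. With B stationary, the floor's static friction on B balances it: f₂ = 338 N (well within μ_s(m_A+m_B)g = 614.8 N).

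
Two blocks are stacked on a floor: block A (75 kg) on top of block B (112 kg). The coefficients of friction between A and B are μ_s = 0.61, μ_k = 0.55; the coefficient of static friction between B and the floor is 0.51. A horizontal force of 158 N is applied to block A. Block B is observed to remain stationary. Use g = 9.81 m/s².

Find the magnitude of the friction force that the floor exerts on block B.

Between the blocks, N₁ = m_A g = 735.8 N.
So the A–B interface can sustain at most μ_s N₁ = 448.8 N of static friction.
P = 158 N is within that limit, so A and B move together (both at rest); the A–B friction is simply f₁ = P = 158 N.
B experiences an equal 158 N forward from A (third law). B is in equilibrium, so the floor supplies f₂ = 158 N of static friction (limit μ_s(m_A+m_B)g = 935.6 N, not exceeded).

f ≈ 158 N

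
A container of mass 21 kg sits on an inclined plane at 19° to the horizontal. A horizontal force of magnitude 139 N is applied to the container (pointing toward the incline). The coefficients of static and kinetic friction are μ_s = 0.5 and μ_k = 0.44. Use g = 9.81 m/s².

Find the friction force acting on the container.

f ≈ 64.4 N (down the incline)

Normal direction: N = m g cos θ + P sin θ = 240 N.
Along the incline, the net driving force (taking up-slope positive) is P cos θ − m g sin θ = 131.4 − 67.07 = 64.36 N, so equilibrium requires friction f = -64.36 N (down-slope).
Maximum static friction: μ_s N = 0.5 × 240 = 120 N.
|f_req| = 64.36 ≤ 120 N → the container is in equilibrium; friction equals the required value.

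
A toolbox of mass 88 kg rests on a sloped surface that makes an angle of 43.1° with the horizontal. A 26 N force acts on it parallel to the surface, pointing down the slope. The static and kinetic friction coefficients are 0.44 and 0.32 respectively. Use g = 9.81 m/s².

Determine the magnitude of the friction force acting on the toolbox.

Normal force: N = m g cos θ = 88 × 9.81 × cos 43.1° = 630.3 N.
The friction needed for equilibrium is m g sin θ + P = 589.9 + 26 = 615.9 N, measured positive up-slope.
The static-friction ceiling is μ_s N = 0.44 × 630.3 = 277.3 N.
Since |615.9| > 277.3 N, static friction cannot hold it; the toolbox slides down the incline and kinetic friction applies: f = μ_k N = 0.32 × 630.3 = 202 N.

f ≈ 202 N (up the incline)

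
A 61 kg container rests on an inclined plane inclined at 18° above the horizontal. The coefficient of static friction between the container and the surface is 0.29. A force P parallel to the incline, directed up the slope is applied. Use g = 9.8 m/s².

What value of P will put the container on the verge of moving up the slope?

At impending motion up the slope, friction acts down-slope at its limit: f = μ_s N.
P is parallel to the surface, so N = m g cos θ = 569 N.
Along the incline: P = m g sin θ + μ_s N = 185 + 0.29×569 = 350 N.

P ≈ 350 N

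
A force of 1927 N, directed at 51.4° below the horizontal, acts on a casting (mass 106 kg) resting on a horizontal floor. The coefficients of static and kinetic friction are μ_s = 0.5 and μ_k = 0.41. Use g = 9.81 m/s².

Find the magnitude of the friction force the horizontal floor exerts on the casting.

f ≈ 1200 N

N = m g + P sin α = 1040 + 1927×sin 51.4° = 2546 N.
For equilibrium, f = P cos α = 1927×cos 51.4° = 1202 N.
The static-friction limit is μ_s N = 1273 N.
Since 1202 N does not exceed the limit, the casting stays at rest and f = 1200 N.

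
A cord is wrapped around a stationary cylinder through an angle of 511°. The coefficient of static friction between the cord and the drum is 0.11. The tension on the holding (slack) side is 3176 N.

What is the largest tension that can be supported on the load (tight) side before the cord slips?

At impending slip the capstan equation gives T₂/T₁ = e^{μβ} with β in radians.
β = 511° × π/180 = 8.919 rad.
e^{μβ} = e^{0.11×8.919} = 2.667.
T₂ = T₁ · e^{μβ} = 3176 × 2.667 = 8470 N.

T_max ≈ 8470 N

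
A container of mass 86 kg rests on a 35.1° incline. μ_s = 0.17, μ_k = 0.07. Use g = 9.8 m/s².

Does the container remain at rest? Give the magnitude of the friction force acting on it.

N = m g cos θ = 690 N.
Down-slope weight component: m g sin θ = 485 N.
μ_s N = 117 N.
485 > 117 N, so it slides; kinetic friction f = μ_k N = 0.07×690 = 48.3 N.

f ≈ 48.3 N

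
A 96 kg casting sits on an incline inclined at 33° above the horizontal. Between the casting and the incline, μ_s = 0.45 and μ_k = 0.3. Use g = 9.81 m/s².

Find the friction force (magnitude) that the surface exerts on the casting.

Normal force: N = m g cos θ = 96 × 9.81 × cos 33° = 789.8 N.
Along the slope the weight component is m g sin θ = 512.9 N; friction must supply exactly this, acting up-slope.
Maximum static friction available: μ_s N = 0.45 × 789.8 = 355.4 N.
|512.9| exceeds 355.4 N, so the casting slips down-slope; friction is kinetic, f = μ_k N = 0.3×789.8 = 237 N.

f ≈ 237 N (up the incline)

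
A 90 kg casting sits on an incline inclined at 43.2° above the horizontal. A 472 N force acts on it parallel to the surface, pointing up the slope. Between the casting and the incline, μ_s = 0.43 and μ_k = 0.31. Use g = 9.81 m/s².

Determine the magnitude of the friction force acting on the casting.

Normal force: N = m g cos θ = 90 × 9.81 × cos 43.2° = 643.6 N.
Parallel to the incline, ΣF = 0 gives f = m g sin θ − P = 604.4 − 472 = 132.4 N (up-slope positive).
The static-friction ceiling is μ_s N = 0.43 × 643.6 = 276.8 N.
Since |132.4| ≤ 276.8 N, no slip — friction simply equals what equilibrium demands.

f ≈ 132 N (up the incline)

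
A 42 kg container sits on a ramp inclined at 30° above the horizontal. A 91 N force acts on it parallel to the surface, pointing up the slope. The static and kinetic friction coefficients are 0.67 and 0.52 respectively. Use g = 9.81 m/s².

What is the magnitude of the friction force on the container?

f ≈ 115 N (up the incline)

The normal reaction is N = m g cos θ = 356.8 N.
For equilibrium along the incline the friction force must supply f = m g sin θ − P = 206 − 91 = 115 N (positive meaning up-slope).
Static friction can supply at most μ_s N = 239.1 N.
Since |115| ≤ 239.1 N, the container remains in static equilibrium and friction takes exactly the required value.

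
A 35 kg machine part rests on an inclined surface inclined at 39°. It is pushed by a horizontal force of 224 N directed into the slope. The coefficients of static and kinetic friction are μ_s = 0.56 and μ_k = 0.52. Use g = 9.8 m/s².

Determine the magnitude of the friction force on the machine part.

f ≈ 41.8 N (up the incline)

The horizontal push has a component P sin θ into the surface, so N = m g cos θ + P sin θ = 266.6 + 141 = 407.5 N.
Parallel to the incline: P cos θ − m g sin θ = 174.1 − 215.9 = -41.78 N; the friction needed to balance this is 41.78 N acting up the slope.
Maximum static friction: μ_s N = 0.56 × 407.5 = 228.2 N.
|f_req| = 41.78 ≤ 228.2 N → the machine part is in equilibrium; friction equals the required value.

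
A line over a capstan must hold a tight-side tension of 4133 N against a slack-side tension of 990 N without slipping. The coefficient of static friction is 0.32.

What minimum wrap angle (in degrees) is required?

T₂/T₁ = e^{μβ} → β = ln(T₂/T₁)/μ.
β = ln(4133/990)/0.32 = 1.429/0.32 = 4.466 rad.
In degrees: β = 4.466 × 180/π = 256°.

β_min ≈ 256°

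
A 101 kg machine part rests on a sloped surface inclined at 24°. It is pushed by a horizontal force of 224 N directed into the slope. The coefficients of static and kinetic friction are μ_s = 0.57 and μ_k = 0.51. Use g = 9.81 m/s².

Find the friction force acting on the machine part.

The horizontal push has a component P sin θ into the surface, so N = m g cos θ + P sin θ = 905.1 + 91.11 = 996.3 N.
Along the incline, the net driving force (taking up-slope positive) is P cos θ − m g sin θ = 204.6 − 403 = -198.4 N, so equilibrium requires friction f = 198.4 N (up-slope).
Maximum static friction: μ_s N = 0.57 × 996.3 = 567.9 N.
|f_req| = 198.4 ≤ 567.9 N → the machine part is in equilibrium; friction equals the required value.

f ≈ 198 N (up the incline)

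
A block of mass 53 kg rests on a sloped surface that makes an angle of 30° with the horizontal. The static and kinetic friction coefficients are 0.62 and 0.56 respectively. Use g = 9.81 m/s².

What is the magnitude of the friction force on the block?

f ≈ 260 N (up the incline)

Normal force: N = m g cos θ = 53 × 9.81 × cos 30° = 450.3 N.
Along the slope the weight component is m g sin θ = 260 N; friction must supply exactly this, acting up-slope.
Maximum static friction available: μ_s N = 0.62 × 450.3 = 279.2 N.
Since |260| ≤ 279.2 N, static friction is sufficient; f equals the required value, not μ_s N.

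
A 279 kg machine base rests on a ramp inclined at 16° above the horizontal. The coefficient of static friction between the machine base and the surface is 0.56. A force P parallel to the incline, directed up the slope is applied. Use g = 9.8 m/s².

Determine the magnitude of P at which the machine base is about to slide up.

At impending motion up the slope, friction acts down-slope at its limit: f = μ_s N.
P is parallel to the surface, so N = m g cos θ = 2630 N.
Along the incline: P = m g sin θ + μ_s N = 754 + 0.56×2630 = 2230 N.

P ≈ 2230 N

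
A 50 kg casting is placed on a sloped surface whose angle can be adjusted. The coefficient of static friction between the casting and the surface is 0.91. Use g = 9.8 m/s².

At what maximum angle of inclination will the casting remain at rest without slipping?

θ_max ≈ 42.3°

At the slip threshold, m g sin θ = μ_s · m g cos θ, so tan θ = μ_s.
θ_max = arctan(0.91) = 42.3°.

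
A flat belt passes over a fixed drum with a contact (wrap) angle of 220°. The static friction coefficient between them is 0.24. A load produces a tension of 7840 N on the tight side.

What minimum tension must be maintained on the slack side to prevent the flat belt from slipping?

T_min ≈ 3120 N

Capstan equation at impending slip: T_tight/T_slack = e^{μβ}.
β = 220° = 3.84 rad; e^{μβ} = e^{0.24×3.84} = 2.513.
T_slack = T_tight / e^{μβ} = 7840 / 2.513 = 3120 N.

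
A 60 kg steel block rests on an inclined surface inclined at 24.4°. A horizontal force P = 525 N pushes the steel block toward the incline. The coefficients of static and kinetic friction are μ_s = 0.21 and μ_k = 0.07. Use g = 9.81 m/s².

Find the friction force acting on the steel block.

Resolve perpendicular to the incline: N = m g cos θ + P sin θ = 60×9.81×cos 24.4° + 525×sin 24.4° = 752.9 N.
Parallel to the incline: P cos θ − m g sin θ = 478.1 − 243.2 = 235 N; the friction needed to balance this is 235 N acting down the slope.
Maximum static friction: μ_s N = 0.21 × 752.9 = 158.1 N.
|f_req| = 235 > 158.1 N → the steel block slides up the incline; f = μ_k N = 0.07 × 752.9 = 52.7 N.

f ≈ 52.7 N (down the incline)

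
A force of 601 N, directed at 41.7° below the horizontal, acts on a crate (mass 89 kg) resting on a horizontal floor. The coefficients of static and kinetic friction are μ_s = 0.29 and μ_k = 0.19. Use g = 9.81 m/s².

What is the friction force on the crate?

N = m g + P sin α = 873.1 + 601×sin 41.7° = 1273 N.
The horizontal driving force is P cos α = 448.7 N, so equilibrium needs friction f = 448.7 N.
The static-friction limit is μ_s N = 369.1 N.
The required friction exceeds μ_s N, so the crate moves and f = μ_k N = 242 N.

f ≈ 242 N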